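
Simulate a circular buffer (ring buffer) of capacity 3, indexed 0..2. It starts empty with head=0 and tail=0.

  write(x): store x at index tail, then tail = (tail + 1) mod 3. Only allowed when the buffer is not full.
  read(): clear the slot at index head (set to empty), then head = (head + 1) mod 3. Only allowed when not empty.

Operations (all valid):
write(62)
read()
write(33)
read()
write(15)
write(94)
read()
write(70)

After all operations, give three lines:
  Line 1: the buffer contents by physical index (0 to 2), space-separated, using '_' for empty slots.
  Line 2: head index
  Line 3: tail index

write(62): buf=[62 _ _], head=0, tail=1, size=1
read(): buf=[_ _ _], head=1, tail=1, size=0
write(33): buf=[_ 33 _], head=1, tail=2, size=1
read(): buf=[_ _ _], head=2, tail=2, size=0
write(15): buf=[_ _ 15], head=2, tail=0, size=1
write(94): buf=[94 _ 15], head=2, tail=1, size=2
read(): buf=[94 _ _], head=0, tail=1, size=1
write(70): buf=[94 70 _], head=0, tail=2, size=2

Answer: 94 70 _
0
2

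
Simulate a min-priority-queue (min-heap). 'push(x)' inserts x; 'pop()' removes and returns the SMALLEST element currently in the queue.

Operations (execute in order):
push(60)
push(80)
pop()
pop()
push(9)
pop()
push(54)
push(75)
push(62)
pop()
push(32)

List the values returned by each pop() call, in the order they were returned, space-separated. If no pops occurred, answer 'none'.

push(60): heap contents = [60]
push(80): heap contents = [60, 80]
pop() → 60: heap contents = [80]
pop() → 80: heap contents = []
push(9): heap contents = [9]
pop() → 9: heap contents = []
push(54): heap contents = [54]
push(75): heap contents = [54, 75]
push(62): heap contents = [54, 62, 75]
pop() → 54: heap contents = [62, 75]
push(32): heap contents = [32, 62, 75]

Answer: 60 80 9 54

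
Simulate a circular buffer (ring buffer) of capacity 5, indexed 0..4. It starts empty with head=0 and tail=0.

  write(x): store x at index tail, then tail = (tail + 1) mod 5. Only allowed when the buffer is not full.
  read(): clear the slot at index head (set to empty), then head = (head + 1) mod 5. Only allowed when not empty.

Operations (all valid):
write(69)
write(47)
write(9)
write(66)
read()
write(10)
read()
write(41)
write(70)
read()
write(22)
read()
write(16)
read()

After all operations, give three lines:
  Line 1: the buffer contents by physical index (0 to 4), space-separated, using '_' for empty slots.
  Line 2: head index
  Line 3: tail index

Answer: 41 70 22 16 _
0
4

Derivation:
write(69): buf=[69 _ _ _ _], head=0, tail=1, size=1
write(47): buf=[69 47 _ _ _], head=0, tail=2, size=2
write(9): buf=[69 47 9 _ _], head=0, tail=3, size=3
write(66): buf=[69 47 9 66 _], head=0, tail=4, size=4
read(): buf=[_ 47 9 66 _], head=1, tail=4, size=3
write(10): buf=[_ 47 9 66 10], head=1, tail=0, size=4
read(): buf=[_ _ 9 66 10], head=2, tail=0, size=3
write(41): buf=[41 _ 9 66 10], head=2, tail=1, size=4
write(70): buf=[41 70 9 66 10], head=2, tail=2, size=5
read(): buf=[41 70 _ 66 10], head=3, tail=2, size=4
write(22): buf=[41 70 22 66 10], head=3, tail=3, size=5
read(): buf=[41 70 22 _ 10], head=4, tail=3, size=4
write(16): buf=[41 70 22 16 10], head=4, tail=4, size=5
read(): buf=[41 70 22 16 _], head=0, tail=4, size=4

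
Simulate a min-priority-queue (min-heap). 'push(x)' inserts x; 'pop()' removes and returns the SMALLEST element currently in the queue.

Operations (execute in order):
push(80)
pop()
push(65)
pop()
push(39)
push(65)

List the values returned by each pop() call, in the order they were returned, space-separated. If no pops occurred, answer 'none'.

push(80): heap contents = [80]
pop() → 80: heap contents = []
push(65): heap contents = [65]
pop() → 65: heap contents = []
push(39): heap contents = [39]
push(65): heap contents = [39, 65]

Answer: 80 65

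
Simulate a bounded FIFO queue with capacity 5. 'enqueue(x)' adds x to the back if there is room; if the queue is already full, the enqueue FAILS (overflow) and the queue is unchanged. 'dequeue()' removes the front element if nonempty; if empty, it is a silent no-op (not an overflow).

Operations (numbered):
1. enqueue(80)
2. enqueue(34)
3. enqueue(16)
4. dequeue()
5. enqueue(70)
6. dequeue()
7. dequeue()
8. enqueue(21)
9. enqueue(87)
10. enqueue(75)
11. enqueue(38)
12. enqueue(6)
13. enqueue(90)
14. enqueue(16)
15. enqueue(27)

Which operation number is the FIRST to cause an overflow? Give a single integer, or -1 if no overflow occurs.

1. enqueue(80): size=1
2. enqueue(34): size=2
3. enqueue(16): size=3
4. dequeue(): size=2
5. enqueue(70): size=3
6. dequeue(): size=2
7. dequeue(): size=1
8. enqueue(21): size=2
9. enqueue(87): size=3
10. enqueue(75): size=4
11. enqueue(38): size=5
12. enqueue(6): size=5=cap → OVERFLOW (fail)
13. enqueue(90): size=5=cap → OVERFLOW (fail)
14. enqueue(16): size=5=cap → OVERFLOW (fail)
15. enqueue(27): size=5=cap → OVERFLOW (fail)

Answer: 12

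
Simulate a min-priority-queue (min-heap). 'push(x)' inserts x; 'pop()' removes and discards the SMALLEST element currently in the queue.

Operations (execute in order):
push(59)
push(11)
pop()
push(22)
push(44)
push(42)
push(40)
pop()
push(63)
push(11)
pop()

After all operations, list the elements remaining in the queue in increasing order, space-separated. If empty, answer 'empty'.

Answer: 40 42 44 59 63

Derivation:
push(59): heap contents = [59]
push(11): heap contents = [11, 59]
pop() → 11: heap contents = [59]
push(22): heap contents = [22, 59]
push(44): heap contents = [22, 44, 59]
push(42): heap contents = [22, 42, 44, 59]
push(40): heap contents = [22, 40, 42, 44, 59]
pop() → 22: heap contents = [40, 42, 44, 59]
push(63): heap contents = [40, 42, 44, 59, 63]
push(11): heap contents = [11, 40, 42, 44, 59, 63]
pop() → 11: heap contents = [40, 42, 44, 59, 63]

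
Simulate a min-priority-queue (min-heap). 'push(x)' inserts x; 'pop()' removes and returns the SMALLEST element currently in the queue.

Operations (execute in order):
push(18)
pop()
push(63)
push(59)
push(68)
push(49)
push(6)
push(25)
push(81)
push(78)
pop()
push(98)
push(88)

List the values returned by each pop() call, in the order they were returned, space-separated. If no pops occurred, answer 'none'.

Answer: 18 6

Derivation:
push(18): heap contents = [18]
pop() → 18: heap contents = []
push(63): heap contents = [63]
push(59): heap contents = [59, 63]
push(68): heap contents = [59, 63, 68]
push(49): heap contents = [49, 59, 63, 68]
push(6): heap contents = [6, 49, 59, 63, 68]
push(25): heap contents = [6, 25, 49, 59, 63, 68]
push(81): heap contents = [6, 25, 49, 59, 63, 68, 81]
push(78): heap contents = [6, 25, 49, 59, 63, 68, 78, 81]
pop() → 6: heap contents = [25, 49, 59, 63, 68, 78, 81]
push(98): heap contents = [25, 49, 59, 63, 68, 78, 81, 98]
push(88): heap contents = [25, 49, 59, 63, 68, 78, 81, 88, 98]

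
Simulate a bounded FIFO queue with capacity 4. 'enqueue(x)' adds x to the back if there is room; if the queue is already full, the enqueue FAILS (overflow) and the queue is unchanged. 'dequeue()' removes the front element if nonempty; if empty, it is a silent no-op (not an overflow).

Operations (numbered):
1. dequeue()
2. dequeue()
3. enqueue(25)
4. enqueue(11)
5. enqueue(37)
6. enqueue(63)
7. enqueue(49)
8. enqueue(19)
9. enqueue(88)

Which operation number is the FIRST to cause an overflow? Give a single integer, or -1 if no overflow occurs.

1. dequeue(): empty, no-op, size=0
2. dequeue(): empty, no-op, size=0
3. enqueue(25): size=1
4. enqueue(11): size=2
5. enqueue(37): size=3
6. enqueue(63): size=4
7. enqueue(49): size=4=cap → OVERFLOW (fail)
8. enqueue(19): size=4=cap → OVERFLOW (fail)
9. enqueue(88): size=4=cap → OVERFLOW (fail)

Answer: 7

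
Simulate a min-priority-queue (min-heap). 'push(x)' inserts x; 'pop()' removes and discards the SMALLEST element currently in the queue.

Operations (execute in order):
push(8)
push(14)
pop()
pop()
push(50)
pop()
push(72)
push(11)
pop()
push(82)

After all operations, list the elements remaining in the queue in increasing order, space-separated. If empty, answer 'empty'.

push(8): heap contents = [8]
push(14): heap contents = [8, 14]
pop() → 8: heap contents = [14]
pop() → 14: heap contents = []
push(50): heap contents = [50]
pop() → 50: heap contents = []
push(72): heap contents = [72]
push(11): heap contents = [11, 72]
pop() → 11: heap contents = [72]
push(82): heap contents = [72, 82]

Answer: 72 82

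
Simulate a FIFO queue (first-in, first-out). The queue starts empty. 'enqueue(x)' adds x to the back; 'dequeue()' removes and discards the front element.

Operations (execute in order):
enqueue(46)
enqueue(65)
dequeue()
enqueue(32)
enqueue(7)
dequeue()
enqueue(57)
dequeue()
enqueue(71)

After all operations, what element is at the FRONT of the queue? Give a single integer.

Answer: 7

Derivation:
enqueue(46): queue = [46]
enqueue(65): queue = [46, 65]
dequeue(): queue = [65]
enqueue(32): queue = [65, 32]
enqueue(7): queue = [65, 32, 7]
dequeue(): queue = [32, 7]
enqueue(57): queue = [32, 7, 57]
dequeue(): queue = [7, 57]
enqueue(71): queue = [7, 57, 71]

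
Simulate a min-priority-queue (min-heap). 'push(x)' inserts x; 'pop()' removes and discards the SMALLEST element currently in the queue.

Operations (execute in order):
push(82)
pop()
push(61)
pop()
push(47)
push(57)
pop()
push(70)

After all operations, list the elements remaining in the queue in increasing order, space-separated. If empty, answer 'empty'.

push(82): heap contents = [82]
pop() → 82: heap contents = []
push(61): heap contents = [61]
pop() → 61: heap contents = []
push(47): heap contents = [47]
push(57): heap contents = [47, 57]
pop() → 47: heap contents = [57]
push(70): heap contents = [57, 70]

Answer: 57 70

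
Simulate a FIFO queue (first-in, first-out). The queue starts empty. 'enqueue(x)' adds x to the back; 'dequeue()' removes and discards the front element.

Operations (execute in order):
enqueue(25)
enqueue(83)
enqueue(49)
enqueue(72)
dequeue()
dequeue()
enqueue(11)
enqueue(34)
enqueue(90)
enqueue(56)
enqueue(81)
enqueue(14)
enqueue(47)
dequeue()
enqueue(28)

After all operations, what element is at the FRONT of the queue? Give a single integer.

enqueue(25): queue = [25]
enqueue(83): queue = [25, 83]
enqueue(49): queue = [25, 83, 49]
enqueue(72): queue = [25, 83, 49, 72]
dequeue(): queue = [83, 49, 72]
dequeue(): queue = [49, 72]
enqueue(11): queue = [49, 72, 11]
enqueue(34): queue = [49, 72, 11, 34]
enqueue(90): queue = [49, 72, 11, 34, 90]
enqueue(56): queue = [49, 72, 11, 34, 90, 56]
enqueue(81): queue = [49, 72, 11, 34, 90, 56, 81]
enqueue(14): queue = [49, 72, 11, 34, 90, 56, 81, 14]
enqueue(47): queue = [49, 72, 11, 34, 90, 56, 81, 14, 47]
dequeue(): queue = [72, 11, 34, 90, 56, 81, 14, 47]
enqueue(28): queue = [72, 11, 34, 90, 56, 81, 14, 47, 28]

Answer: 72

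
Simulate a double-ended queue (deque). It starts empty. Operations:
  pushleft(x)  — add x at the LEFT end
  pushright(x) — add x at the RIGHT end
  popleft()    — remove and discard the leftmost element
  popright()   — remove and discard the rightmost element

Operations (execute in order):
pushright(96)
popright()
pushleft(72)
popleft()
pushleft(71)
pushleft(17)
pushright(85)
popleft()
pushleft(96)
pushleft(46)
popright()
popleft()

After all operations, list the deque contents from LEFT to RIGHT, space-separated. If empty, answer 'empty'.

pushright(96): [96]
popright(): []
pushleft(72): [72]
popleft(): []
pushleft(71): [71]
pushleft(17): [17, 71]
pushright(85): [17, 71, 85]
popleft(): [71, 85]
pushleft(96): [96, 71, 85]
pushleft(46): [46, 96, 71, 85]
popright(): [46, 96, 71]
popleft(): [96, 71]

Answer: 96 71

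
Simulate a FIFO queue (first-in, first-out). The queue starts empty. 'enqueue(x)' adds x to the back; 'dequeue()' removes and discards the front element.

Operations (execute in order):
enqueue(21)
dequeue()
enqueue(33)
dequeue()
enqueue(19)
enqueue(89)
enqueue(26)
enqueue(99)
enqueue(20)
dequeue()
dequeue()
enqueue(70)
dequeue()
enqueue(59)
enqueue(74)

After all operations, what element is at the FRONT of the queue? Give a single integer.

Answer: 99

Derivation:
enqueue(21): queue = [21]
dequeue(): queue = []
enqueue(33): queue = [33]
dequeue(): queue = []
enqueue(19): queue = [19]
enqueue(89): queue = [19, 89]
enqueue(26): queue = [19, 89, 26]
enqueue(99): queue = [19, 89, 26, 99]
enqueue(20): queue = [19, 89, 26, 99, 20]
dequeue(): queue = [89, 26, 99, 20]
dequeue(): queue = [26, 99, 20]
enqueue(70): queue = [26, 99, 20, 70]
dequeue(): queue = [99, 20, 70]
enqueue(59): queue = [99, 20, 70, 59]
enqueue(74): queue = [99, 20, 70, 59, 74]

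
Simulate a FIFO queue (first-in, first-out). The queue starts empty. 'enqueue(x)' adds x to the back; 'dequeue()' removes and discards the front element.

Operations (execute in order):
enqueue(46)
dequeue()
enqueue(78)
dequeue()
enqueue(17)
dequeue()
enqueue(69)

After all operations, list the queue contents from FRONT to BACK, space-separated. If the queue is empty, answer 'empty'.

Answer: 69

Derivation:
enqueue(46): [46]
dequeue(): []
enqueue(78): [78]
dequeue(): []
enqueue(17): [17]
dequeue(): []
enqueue(69): [69]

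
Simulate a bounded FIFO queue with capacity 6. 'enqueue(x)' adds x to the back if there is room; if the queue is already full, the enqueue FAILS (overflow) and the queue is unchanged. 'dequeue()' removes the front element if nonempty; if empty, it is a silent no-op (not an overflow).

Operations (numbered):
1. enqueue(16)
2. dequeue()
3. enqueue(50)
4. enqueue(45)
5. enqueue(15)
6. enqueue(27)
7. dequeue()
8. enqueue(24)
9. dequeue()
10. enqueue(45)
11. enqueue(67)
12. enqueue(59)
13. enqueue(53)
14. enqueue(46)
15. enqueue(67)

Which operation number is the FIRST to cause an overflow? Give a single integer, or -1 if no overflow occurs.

1. enqueue(16): size=1
2. dequeue(): size=0
3. enqueue(50): size=1
4. enqueue(45): size=2
5. enqueue(15): size=3
6. enqueue(27): size=4
7. dequeue(): size=3
8. enqueue(24): size=4
9. dequeue(): size=3
10. enqueue(45): size=4
11. enqueue(67): size=5
12. enqueue(59): size=6
13. enqueue(53): size=6=cap → OVERFLOW (fail)
14. enqueue(46): size=6=cap → OVERFLOW (fail)
15. enqueue(67): size=6=cap → OVERFLOW (fail)

Answer: 13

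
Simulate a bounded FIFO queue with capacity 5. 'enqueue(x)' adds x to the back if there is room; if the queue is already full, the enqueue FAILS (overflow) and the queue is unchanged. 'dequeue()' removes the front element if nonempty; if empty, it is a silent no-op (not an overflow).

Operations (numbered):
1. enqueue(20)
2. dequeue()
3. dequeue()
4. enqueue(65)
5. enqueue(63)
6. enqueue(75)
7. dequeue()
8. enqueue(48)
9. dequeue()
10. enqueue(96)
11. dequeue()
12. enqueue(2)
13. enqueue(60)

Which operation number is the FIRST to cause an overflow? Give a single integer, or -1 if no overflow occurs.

Answer: -1

Derivation:
1. enqueue(20): size=1
2. dequeue(): size=0
3. dequeue(): empty, no-op, size=0
4. enqueue(65): size=1
5. enqueue(63): size=2
6. enqueue(75): size=3
7. dequeue(): size=2
8. enqueue(48): size=3
9. dequeue(): size=2
10. enqueue(96): size=3
11. dequeue(): size=2
12. enqueue(2): size=3
13. enqueue(60): size=4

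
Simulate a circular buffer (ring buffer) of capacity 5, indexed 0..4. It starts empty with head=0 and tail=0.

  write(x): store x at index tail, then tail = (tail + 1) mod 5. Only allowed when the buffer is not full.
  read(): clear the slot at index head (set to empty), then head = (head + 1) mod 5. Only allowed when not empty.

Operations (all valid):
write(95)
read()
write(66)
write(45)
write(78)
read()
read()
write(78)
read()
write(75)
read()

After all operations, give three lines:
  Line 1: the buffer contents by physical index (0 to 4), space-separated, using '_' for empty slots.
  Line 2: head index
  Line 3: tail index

Answer: 75 _ _ _ _
0
1

Derivation:
write(95): buf=[95 _ _ _ _], head=0, tail=1, size=1
read(): buf=[_ _ _ _ _], head=1, tail=1, size=0
write(66): buf=[_ 66 _ _ _], head=1, tail=2, size=1
write(45): buf=[_ 66 45 _ _], head=1, tail=3, size=2
write(78): buf=[_ 66 45 78 _], head=1, tail=4, size=3
read(): buf=[_ _ 45 78 _], head=2, tail=4, size=2
read(): buf=[_ _ _ 78 _], head=3, tail=4, size=1
write(78): buf=[_ _ _ 78 78], head=3, tail=0, size=2
read(): buf=[_ _ _ _ 78], head=4, tail=0, size=1
write(75): buf=[75 _ _ _ 78], head=4, tail=1, size=2
read(): buf=[75 _ _ _ _], head=0, tail=1, size=1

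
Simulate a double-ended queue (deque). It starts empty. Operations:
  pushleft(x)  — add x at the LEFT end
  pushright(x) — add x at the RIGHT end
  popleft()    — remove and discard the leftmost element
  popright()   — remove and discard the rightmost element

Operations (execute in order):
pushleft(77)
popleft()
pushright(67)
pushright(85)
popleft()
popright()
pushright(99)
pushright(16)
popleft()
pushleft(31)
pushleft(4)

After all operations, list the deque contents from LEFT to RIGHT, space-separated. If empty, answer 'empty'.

pushleft(77): [77]
popleft(): []
pushright(67): [67]
pushright(85): [67, 85]
popleft(): [85]
popright(): []
pushright(99): [99]
pushright(16): [99, 16]
popleft(): [16]
pushleft(31): [31, 16]
pushleft(4): [4, 31, 16]

Answer: 4 31 16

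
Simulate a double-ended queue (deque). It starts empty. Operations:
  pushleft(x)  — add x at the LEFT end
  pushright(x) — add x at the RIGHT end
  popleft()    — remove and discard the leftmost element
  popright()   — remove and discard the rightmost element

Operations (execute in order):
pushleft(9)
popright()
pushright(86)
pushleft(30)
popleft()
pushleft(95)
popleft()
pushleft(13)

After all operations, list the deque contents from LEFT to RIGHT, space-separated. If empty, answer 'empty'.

pushleft(9): [9]
popright(): []
pushright(86): [86]
pushleft(30): [30, 86]
popleft(): [86]
pushleft(95): [95, 86]
popleft(): [86]
pushleft(13): [13, 86]

Answer: 13 86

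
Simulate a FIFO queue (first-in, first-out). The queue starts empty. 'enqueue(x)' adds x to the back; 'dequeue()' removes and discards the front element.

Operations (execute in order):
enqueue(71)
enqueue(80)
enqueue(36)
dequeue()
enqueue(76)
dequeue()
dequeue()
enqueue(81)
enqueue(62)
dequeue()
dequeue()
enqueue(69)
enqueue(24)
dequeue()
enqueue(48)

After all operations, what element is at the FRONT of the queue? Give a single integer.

Answer: 69

Derivation:
enqueue(71): queue = [71]
enqueue(80): queue = [71, 80]
enqueue(36): queue = [71, 80, 36]
dequeue(): queue = [80, 36]
enqueue(76): queue = [80, 36, 76]
dequeue(): queue = [36, 76]
dequeue(): queue = [76]
enqueue(81): queue = [76, 81]
enqueue(62): queue = [76, 81, 62]
dequeue(): queue = [81, 62]
dequeue(): queue = [62]
enqueue(69): queue = [62, 69]
enqueue(24): queue = [62, 69, 24]
dequeue(): queue = [69, 24]
enqueue(48): queue = [69, 24, 48]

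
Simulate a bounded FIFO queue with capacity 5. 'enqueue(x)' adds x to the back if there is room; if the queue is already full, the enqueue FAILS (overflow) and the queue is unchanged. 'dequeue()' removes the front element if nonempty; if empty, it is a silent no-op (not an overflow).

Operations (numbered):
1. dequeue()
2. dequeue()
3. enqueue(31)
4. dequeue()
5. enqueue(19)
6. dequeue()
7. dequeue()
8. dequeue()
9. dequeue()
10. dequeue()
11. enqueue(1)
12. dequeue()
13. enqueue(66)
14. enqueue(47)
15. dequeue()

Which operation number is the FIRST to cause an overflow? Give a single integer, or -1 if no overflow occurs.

1. dequeue(): empty, no-op, size=0
2. dequeue(): empty, no-op, size=0
3. enqueue(31): size=1
4. dequeue(): size=0
5. enqueue(19): size=1
6. dequeue(): size=0
7. dequeue(): empty, no-op, size=0
8. dequeue(): empty, no-op, size=0
9. dequeue(): empty, no-op, size=0
10. dequeue(): empty, no-op, size=0
11. enqueue(1): size=1
12. dequeue(): size=0
13. enqueue(66): size=1
14. enqueue(47): size=2
15. dequeue(): size=1

Answer: -1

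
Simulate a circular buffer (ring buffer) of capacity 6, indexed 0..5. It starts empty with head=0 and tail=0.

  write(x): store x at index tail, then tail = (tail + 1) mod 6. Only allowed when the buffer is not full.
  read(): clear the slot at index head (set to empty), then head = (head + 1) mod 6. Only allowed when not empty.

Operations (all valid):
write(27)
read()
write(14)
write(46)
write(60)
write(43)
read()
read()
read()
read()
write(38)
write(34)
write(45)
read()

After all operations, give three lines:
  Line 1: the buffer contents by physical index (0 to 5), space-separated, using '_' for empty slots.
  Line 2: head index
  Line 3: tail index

write(27): buf=[27 _ _ _ _ _], head=0, tail=1, size=1
read(): buf=[_ _ _ _ _ _], head=1, tail=1, size=0
write(14): buf=[_ 14 _ _ _ _], head=1, tail=2, size=1
write(46): buf=[_ 14 46 _ _ _], head=1, tail=3, size=2
write(60): buf=[_ 14 46 60 _ _], head=1, tail=4, size=3
write(43): buf=[_ 14 46 60 43 _], head=1, tail=5, size=4
read(): buf=[_ _ 46 60 43 _], head=2, tail=5, size=3
read(): buf=[_ _ _ 60 43 _], head=3, tail=5, size=2
read(): buf=[_ _ _ _ 43 _], head=4, tail=5, size=1
read(): buf=[_ _ _ _ _ _], head=5, tail=5, size=0
write(38): buf=[_ _ _ _ _ 38], head=5, tail=0, size=1
write(34): buf=[34 _ _ _ _ 38], head=5, tail=1, size=2
write(45): buf=[34 45 _ _ _ 38], head=5, tail=2, size=3
read(): buf=[34 45 _ _ _ _], head=0, tail=2, size=2

Answer: 34 45 _ _ _ _
0
2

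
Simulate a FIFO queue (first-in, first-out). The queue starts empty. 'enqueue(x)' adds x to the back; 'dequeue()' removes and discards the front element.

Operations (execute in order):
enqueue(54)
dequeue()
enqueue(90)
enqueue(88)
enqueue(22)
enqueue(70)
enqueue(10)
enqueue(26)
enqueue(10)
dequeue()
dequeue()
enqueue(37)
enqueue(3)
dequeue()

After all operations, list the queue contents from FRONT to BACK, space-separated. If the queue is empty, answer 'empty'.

enqueue(54): [54]
dequeue(): []
enqueue(90): [90]
enqueue(88): [90, 88]
enqueue(22): [90, 88, 22]
enqueue(70): [90, 88, 22, 70]
enqueue(10): [90, 88, 22, 70, 10]
enqueue(26): [90, 88, 22, 70, 10, 26]
enqueue(10): [90, 88, 22, 70, 10, 26, 10]
dequeue(): [88, 22, 70, 10, 26, 10]
dequeue(): [22, 70, 10, 26, 10]
enqueue(37): [22, 70, 10, 26, 10, 37]
enqueue(3): [22, 70, 10, 26, 10, 37, 3]
dequeue(): [70, 10, 26, 10, 37, 3]

Answer: 70 10 26 10 37 3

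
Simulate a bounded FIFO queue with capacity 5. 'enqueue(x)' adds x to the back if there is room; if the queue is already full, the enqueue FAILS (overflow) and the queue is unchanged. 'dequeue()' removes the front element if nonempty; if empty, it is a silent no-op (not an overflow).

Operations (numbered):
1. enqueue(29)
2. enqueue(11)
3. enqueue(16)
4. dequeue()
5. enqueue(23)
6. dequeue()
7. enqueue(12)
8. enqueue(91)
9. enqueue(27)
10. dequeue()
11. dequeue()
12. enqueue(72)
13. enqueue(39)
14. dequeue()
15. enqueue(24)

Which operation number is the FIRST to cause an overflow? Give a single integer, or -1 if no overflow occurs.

1. enqueue(29): size=1
2. enqueue(11): size=2
3. enqueue(16): size=3
4. dequeue(): size=2
5. enqueue(23): size=3
6. dequeue(): size=2
7. enqueue(12): size=3
8. enqueue(91): size=4
9. enqueue(27): size=5
10. dequeue(): size=4
11. dequeue(): size=3
12. enqueue(72): size=4
13. enqueue(39): size=5
14. dequeue(): size=4
15. enqueue(24): size=5

Answer: -1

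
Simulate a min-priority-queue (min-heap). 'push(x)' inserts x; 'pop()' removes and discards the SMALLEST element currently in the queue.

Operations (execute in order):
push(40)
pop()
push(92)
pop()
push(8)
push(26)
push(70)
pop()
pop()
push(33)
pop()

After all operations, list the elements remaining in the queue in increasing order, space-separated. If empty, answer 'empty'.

Answer: 70

Derivation:
push(40): heap contents = [40]
pop() → 40: heap contents = []
push(92): heap contents = [92]
pop() → 92: heap contents = []
push(8): heap contents = [8]
push(26): heap contents = [8, 26]
push(70): heap contents = [8, 26, 70]
pop() → 8: heap contents = [26, 70]
pop() → 26: heap contents = [70]
push(33): heap contents = [33, 70]
pop() → 33: heap contents = [70]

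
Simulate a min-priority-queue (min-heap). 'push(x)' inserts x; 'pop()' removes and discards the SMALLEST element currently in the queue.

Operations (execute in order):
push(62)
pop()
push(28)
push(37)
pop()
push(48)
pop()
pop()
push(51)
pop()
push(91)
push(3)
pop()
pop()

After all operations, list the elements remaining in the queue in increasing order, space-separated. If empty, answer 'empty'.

Answer: empty

Derivation:
push(62): heap contents = [62]
pop() → 62: heap contents = []
push(28): heap contents = [28]
push(37): heap contents = [28, 37]
pop() → 28: heap contents = [37]
push(48): heap contents = [37, 48]
pop() → 37: heap contents = [48]
pop() → 48: heap contents = []
push(51): heap contents = [51]
pop() → 51: heap contents = []
push(91): heap contents = [91]
push(3): heap contents = [3, 91]
pop() → 3: heap contents = [91]
pop() → 91: heap contents = []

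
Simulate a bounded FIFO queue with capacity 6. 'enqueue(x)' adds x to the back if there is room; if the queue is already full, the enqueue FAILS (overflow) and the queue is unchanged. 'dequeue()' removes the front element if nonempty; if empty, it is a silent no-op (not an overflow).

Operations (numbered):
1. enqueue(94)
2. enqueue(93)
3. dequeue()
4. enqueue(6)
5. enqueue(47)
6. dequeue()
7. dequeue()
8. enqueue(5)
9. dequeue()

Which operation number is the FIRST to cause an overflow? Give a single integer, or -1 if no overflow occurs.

1. enqueue(94): size=1
2. enqueue(93): size=2
3. dequeue(): size=1
4. enqueue(6): size=2
5. enqueue(47): size=3
6. dequeue(): size=2
7. dequeue(): size=1
8. enqueue(5): size=2
9. dequeue(): size=1

Answer: -1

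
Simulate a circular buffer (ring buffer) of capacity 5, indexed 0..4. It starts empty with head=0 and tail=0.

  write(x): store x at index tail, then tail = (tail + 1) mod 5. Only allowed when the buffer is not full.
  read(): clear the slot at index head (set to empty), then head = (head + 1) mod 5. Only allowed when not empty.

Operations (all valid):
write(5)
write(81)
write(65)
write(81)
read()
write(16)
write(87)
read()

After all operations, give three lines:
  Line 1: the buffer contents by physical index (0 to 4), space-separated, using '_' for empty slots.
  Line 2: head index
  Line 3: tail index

write(5): buf=[5 _ _ _ _], head=0, tail=1, size=1
write(81): buf=[5 81 _ _ _], head=0, tail=2, size=2
write(65): buf=[5 81 65 _ _], head=0, tail=3, size=3
write(81): buf=[5 81 65 81 _], head=0, tail=4, size=4
read(): buf=[_ 81 65 81 _], head=1, tail=4, size=3
write(16): buf=[_ 81 65 81 16], head=1, tail=0, size=4
write(87): buf=[87 81 65 81 16], head=1, tail=1, size=5
read(): buf=[87 _ 65 81 16], head=2, tail=1, size=4

Answer: 87 _ 65 81 16
2
1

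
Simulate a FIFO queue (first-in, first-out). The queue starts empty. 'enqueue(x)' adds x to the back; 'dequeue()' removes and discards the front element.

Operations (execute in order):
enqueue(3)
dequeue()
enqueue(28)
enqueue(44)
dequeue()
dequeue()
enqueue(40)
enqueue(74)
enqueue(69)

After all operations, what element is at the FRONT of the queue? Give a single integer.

enqueue(3): queue = [3]
dequeue(): queue = []
enqueue(28): queue = [28]
enqueue(44): queue = [28, 44]
dequeue(): queue = [44]
dequeue(): queue = []
enqueue(40): queue = [40]
enqueue(74): queue = [40, 74]
enqueue(69): queue = [40, 74, 69]

Answer: 40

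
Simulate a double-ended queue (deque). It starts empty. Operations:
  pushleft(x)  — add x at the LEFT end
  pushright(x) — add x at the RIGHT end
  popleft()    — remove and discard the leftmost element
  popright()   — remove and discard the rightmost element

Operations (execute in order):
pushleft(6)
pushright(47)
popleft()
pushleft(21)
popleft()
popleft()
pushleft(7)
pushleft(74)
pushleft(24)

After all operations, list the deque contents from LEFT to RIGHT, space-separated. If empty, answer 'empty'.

pushleft(6): [6]
pushright(47): [6, 47]
popleft(): [47]
pushleft(21): [21, 47]
popleft(): [47]
popleft(): []
pushleft(7): [7]
pushleft(74): [74, 7]
pushleft(24): [24, 74, 7]

Answer: 24 74 7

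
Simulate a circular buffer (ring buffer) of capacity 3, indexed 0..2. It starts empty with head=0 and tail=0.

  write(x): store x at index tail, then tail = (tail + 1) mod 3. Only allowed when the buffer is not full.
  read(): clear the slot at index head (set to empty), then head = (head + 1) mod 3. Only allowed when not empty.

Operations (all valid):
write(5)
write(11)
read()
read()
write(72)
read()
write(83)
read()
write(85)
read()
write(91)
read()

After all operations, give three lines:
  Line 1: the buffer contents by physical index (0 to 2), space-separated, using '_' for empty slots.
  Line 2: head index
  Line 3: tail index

write(5): buf=[5 _ _], head=0, tail=1, size=1
write(11): buf=[5 11 _], head=0, tail=2, size=2
read(): buf=[_ 11 _], head=1, tail=2, size=1
read(): buf=[_ _ _], head=2, tail=2, size=0
write(72): buf=[_ _ 72], head=2, tail=0, size=1
read(): buf=[_ _ _], head=0, tail=0, size=0
write(83): buf=[83 _ _], head=0, tail=1, size=1
read(): buf=[_ _ _], head=1, tail=1, size=0
write(85): buf=[_ 85 _], head=1, tail=2, size=1
read(): buf=[_ _ _], head=2, tail=2, size=0
write(91): buf=[_ _ 91], head=2, tail=0, size=1
read(): buf=[_ _ _], head=0, tail=0, size=0

Answer: _ _ _
0
0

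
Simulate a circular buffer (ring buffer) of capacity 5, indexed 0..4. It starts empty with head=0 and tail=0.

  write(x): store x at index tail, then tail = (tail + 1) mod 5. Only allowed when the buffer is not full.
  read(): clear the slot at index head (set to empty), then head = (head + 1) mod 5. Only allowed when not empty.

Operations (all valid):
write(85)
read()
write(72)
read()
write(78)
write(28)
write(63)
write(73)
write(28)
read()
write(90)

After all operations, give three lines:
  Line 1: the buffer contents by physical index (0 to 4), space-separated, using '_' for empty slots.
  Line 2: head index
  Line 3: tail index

write(85): buf=[85 _ _ _ _], head=0, tail=1, size=1
read(): buf=[_ _ _ _ _], head=1, tail=1, size=0
write(72): buf=[_ 72 _ _ _], head=1, tail=2, size=1
read(): buf=[_ _ _ _ _], head=2, tail=2, size=0
write(78): buf=[_ _ 78 _ _], head=2, tail=3, size=1
write(28): buf=[_ _ 78 28 _], head=2, tail=4, size=2
write(63): buf=[_ _ 78 28 63], head=2, tail=0, size=3
write(73): buf=[73 _ 78 28 63], head=2, tail=1, size=4
write(28): buf=[73 28 78 28 63], head=2, tail=2, size=5
read(): buf=[73 28 _ 28 63], head=3, tail=2, size=4
write(90): buf=[73 28 90 28 63], head=3, tail=3, size=5

Answer: 73 28 90 28 63
3
3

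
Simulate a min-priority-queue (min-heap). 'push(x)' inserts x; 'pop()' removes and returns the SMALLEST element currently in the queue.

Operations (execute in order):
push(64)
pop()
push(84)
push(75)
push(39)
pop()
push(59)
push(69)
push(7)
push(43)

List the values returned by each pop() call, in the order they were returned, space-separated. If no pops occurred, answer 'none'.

push(64): heap contents = [64]
pop() → 64: heap contents = []
push(84): heap contents = [84]
push(75): heap contents = [75, 84]
push(39): heap contents = [39, 75, 84]
pop() → 39: heap contents = [75, 84]
push(59): heap contents = [59, 75, 84]
push(69): heap contents = [59, 69, 75, 84]
push(7): heap contents = [7, 59, 69, 75, 84]
push(43): heap contents = [7, 43, 59, 69, 75, 84]

Answer: 64 39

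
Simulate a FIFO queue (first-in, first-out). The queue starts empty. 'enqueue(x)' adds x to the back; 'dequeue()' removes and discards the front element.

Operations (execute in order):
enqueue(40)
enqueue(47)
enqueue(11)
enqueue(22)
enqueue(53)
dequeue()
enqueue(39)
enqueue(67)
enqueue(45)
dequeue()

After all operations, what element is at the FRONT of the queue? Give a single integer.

Answer: 11

Derivation:
enqueue(40): queue = [40]
enqueue(47): queue = [40, 47]
enqueue(11): queue = [40, 47, 11]
enqueue(22): queue = [40, 47, 11, 22]
enqueue(53): queue = [40, 47, 11, 22, 53]
dequeue(): queue = [47, 11, 22, 53]
enqueue(39): queue = [47, 11, 22, 53, 39]
enqueue(67): queue = [47, 11, 22, 53, 39, 67]
enqueue(45): queue = [47, 11, 22, 53, 39, 67, 45]
dequeue(): queue = [11, 22, 53, 39, 67, 45]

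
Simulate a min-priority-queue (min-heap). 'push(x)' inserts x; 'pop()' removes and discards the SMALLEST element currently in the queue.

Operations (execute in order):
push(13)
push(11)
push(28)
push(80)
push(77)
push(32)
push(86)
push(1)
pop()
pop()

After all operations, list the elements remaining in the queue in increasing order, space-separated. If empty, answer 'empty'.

push(13): heap contents = [13]
push(11): heap contents = [11, 13]
push(28): heap contents = [11, 13, 28]
push(80): heap contents = [11, 13, 28, 80]
push(77): heap contents = [11, 13, 28, 77, 80]
push(32): heap contents = [11, 13, 28, 32, 77, 80]
push(86): heap contents = [11, 13, 28, 32, 77, 80, 86]
push(1): heap contents = [1, 11, 13, 28, 32, 77, 80, 86]
pop() → 1: heap contents = [11, 13, 28, 32, 77, 80, 86]
pop() → 11: heap contents = [13, 28, 32, 77, 80, 86]

Answer: 13 28 32 77 80 86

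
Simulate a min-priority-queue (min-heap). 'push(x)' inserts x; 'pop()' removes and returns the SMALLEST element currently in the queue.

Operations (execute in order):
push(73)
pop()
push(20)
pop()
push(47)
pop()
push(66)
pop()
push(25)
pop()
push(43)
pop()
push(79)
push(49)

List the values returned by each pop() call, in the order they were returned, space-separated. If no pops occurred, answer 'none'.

Answer: 73 20 47 66 25 43

Derivation:
push(73): heap contents = [73]
pop() → 73: heap contents = []
push(20): heap contents = [20]
pop() → 20: heap contents = []
push(47): heap contents = [47]
pop() → 47: heap contents = []
push(66): heap contents = [66]
pop() → 66: heap contents = []
push(25): heap contents = [25]
pop() → 25: heap contents = []
push(43): heap contents = [43]
pop() → 43: heap contents = []
push(79): heap contents = [79]
push(49): heap contents = [49, 79]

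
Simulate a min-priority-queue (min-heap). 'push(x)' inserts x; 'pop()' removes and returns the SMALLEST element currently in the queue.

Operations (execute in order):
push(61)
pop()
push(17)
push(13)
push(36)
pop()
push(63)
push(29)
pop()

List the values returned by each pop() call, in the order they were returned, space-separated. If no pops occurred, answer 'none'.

push(61): heap contents = [61]
pop() → 61: heap contents = []
push(17): heap contents = [17]
push(13): heap contents = [13, 17]
push(36): heap contents = [13, 17, 36]
pop() → 13: heap contents = [17, 36]
push(63): heap contents = [17, 36, 63]
push(29): heap contents = [17, 29, 36, 63]
pop() → 17: heap contents = [29, 36, 63]

Answer: 61 13 17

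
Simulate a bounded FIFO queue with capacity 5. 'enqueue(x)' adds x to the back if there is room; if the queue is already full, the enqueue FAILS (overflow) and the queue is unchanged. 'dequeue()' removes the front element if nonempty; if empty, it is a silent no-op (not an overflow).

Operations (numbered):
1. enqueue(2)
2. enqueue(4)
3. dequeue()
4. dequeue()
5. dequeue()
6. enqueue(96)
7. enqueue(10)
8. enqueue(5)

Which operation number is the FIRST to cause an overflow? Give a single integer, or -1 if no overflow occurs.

Answer: -1

Derivation:
1. enqueue(2): size=1
2. enqueue(4): size=2
3. dequeue(): size=1
4. dequeue(): size=0
5. dequeue(): empty, no-op, size=0
6. enqueue(96): size=1
7. enqueue(10): size=2
8. enqueue(5): size=3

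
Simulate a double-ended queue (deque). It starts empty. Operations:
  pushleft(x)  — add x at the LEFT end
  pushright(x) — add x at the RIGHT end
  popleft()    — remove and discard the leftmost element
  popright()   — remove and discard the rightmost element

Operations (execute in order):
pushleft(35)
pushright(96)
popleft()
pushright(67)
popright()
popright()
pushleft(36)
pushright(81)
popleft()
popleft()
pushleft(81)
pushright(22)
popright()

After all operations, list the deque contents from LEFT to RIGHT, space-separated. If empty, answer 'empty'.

Answer: 81

Derivation:
pushleft(35): [35]
pushright(96): [35, 96]
popleft(): [96]
pushright(67): [96, 67]
popright(): [96]
popright(): []
pushleft(36): [36]
pushright(81): [36, 81]
popleft(): [81]
popleft(): []
pushleft(81): [81]
pushright(22): [81, 22]
popright(): [81]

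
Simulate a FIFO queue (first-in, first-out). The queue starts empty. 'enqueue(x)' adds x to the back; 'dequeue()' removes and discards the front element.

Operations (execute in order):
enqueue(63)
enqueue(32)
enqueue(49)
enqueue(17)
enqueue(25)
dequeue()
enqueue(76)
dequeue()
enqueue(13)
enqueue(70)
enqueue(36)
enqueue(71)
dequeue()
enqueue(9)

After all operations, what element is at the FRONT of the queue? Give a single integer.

Answer: 17

Derivation:
enqueue(63): queue = [63]
enqueue(32): queue = [63, 32]
enqueue(49): queue = [63, 32, 49]
enqueue(17): queue = [63, 32, 49, 17]
enqueue(25): queue = [63, 32, 49, 17, 25]
dequeue(): queue = [32, 49, 17, 25]
enqueue(76): queue = [32, 49, 17, 25, 76]
dequeue(): queue = [49, 17, 25, 76]
enqueue(13): queue = [49, 17, 25, 76, 13]
enqueue(70): queue = [49, 17, 25, 76, 13, 70]
enqueue(36): queue = [49, 17, 25, 76, 13, 70, 36]
enqueue(71): queue = [49, 17, 25, 76, 13, 70, 36, 71]
dequeue(): queue = [17, 25, 76, 13, 70, 36, 71]
enqueue(9): queue = [17, 25, 76, 13, 70, 36, 71, 9]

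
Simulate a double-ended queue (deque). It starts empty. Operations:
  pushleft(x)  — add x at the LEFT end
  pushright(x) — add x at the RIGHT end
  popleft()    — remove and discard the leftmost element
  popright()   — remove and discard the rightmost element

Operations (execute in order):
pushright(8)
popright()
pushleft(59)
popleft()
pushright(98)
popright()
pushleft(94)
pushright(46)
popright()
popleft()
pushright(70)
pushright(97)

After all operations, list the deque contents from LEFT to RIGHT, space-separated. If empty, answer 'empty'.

pushright(8): [8]
popright(): []
pushleft(59): [59]
popleft(): []
pushright(98): [98]
popright(): []
pushleft(94): [94]
pushright(46): [94, 46]
popright(): [94]
popleft(): []
pushright(70): [70]
pushright(97): [70, 97]

Answer: 70 97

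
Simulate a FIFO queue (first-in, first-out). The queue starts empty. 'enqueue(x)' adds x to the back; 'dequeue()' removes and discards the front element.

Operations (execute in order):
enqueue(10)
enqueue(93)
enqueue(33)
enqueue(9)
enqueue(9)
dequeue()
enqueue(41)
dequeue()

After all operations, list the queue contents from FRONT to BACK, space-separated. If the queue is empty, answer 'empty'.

Answer: 33 9 9 41

Derivation:
enqueue(10): [10]
enqueue(93): [10, 93]
enqueue(33): [10, 93, 33]
enqueue(9): [10, 93, 33, 9]
enqueue(9): [10, 93, 33, 9, 9]
dequeue(): [93, 33, 9, 9]
enqueue(41): [93, 33, 9, 9, 41]
dequeue(): [33, 9, 9, 41]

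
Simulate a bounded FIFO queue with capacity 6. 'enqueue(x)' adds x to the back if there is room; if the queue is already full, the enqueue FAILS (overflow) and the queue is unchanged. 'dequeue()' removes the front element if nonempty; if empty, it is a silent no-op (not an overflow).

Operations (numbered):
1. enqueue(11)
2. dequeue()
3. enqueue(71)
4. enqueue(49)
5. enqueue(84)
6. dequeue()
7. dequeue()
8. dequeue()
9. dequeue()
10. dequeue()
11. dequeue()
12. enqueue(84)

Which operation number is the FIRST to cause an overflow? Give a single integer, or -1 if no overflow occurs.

1. enqueue(11): size=1
2. dequeue(): size=0
3. enqueue(71): size=1
4. enqueue(49): size=2
5. enqueue(84): size=3
6. dequeue(): size=2
7. dequeue(): size=1
8. dequeue(): size=0
9. dequeue(): empty, no-op, size=0
10. dequeue(): empty, no-op, size=0
11. dequeue(): empty, no-op, size=0
12. enqueue(84): size=1

Answer: -1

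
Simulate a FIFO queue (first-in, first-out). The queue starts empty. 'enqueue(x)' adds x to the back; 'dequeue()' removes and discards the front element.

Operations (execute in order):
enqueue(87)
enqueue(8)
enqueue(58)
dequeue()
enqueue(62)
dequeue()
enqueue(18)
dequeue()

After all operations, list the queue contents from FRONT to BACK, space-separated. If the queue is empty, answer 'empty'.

enqueue(87): [87]
enqueue(8): [87, 8]
enqueue(58): [87, 8, 58]
dequeue(): [8, 58]
enqueue(62): [8, 58, 62]
dequeue(): [58, 62]
enqueue(18): [58, 62, 18]
dequeue(): [62, 18]

Answer: 62 18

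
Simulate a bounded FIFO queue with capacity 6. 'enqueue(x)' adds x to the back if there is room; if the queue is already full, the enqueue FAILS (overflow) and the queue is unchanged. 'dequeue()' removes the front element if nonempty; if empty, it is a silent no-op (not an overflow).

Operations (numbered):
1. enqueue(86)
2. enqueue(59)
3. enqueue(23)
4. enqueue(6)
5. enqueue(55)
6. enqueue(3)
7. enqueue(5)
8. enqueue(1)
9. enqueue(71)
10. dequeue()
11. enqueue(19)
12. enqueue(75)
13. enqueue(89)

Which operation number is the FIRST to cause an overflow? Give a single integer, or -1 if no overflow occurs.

Answer: 7

Derivation:
1. enqueue(86): size=1
2. enqueue(59): size=2
3. enqueue(23): size=3
4. enqueue(6): size=4
5. enqueue(55): size=5
6. enqueue(3): size=6
7. enqueue(5): size=6=cap → OVERFLOW (fail)
8. enqueue(1): size=6=cap → OVERFLOW (fail)
9. enqueue(71): size=6=cap → OVERFLOW (fail)
10. dequeue(): size=5
11. enqueue(19): size=6
12. enqueue(75): size=6=cap → OVERFLOW (fail)
13. enqueue(89): size=6=cap → OVERFLOW (fail)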